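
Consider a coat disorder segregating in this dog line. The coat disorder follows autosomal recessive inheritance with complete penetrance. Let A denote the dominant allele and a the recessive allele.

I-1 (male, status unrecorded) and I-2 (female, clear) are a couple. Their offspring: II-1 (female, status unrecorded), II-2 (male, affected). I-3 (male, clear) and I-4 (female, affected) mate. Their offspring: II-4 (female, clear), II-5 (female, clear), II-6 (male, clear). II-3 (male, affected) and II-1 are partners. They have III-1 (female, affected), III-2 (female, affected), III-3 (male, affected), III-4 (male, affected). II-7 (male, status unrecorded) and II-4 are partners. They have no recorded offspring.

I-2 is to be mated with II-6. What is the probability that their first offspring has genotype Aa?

1/2

I-2 is clear so carries A and passed a to II-2 (aa), so I-2 is Aa.
II-6 is clear so carries A and received a from I-4 (aa), so II-6 is Aa.
The cross gives 1/4 AA : 1/2 Aa : 1/4 aa, so P(offspring has genotype Aa) = 1/2.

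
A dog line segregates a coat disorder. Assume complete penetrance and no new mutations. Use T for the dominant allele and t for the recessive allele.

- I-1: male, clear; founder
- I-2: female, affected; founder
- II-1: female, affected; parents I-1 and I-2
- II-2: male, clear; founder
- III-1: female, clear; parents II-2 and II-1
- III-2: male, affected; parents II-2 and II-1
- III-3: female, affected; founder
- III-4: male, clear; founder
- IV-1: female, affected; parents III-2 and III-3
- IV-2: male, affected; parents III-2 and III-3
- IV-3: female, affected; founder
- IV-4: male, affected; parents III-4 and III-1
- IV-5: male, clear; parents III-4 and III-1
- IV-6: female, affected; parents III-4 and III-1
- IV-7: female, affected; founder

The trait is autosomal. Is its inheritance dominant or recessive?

III-4 and III-1 are both clear yet have an affected child IV-4. Under dominance, an affected child requires at least one affected parent, so the trait cannot be dominant.

recessive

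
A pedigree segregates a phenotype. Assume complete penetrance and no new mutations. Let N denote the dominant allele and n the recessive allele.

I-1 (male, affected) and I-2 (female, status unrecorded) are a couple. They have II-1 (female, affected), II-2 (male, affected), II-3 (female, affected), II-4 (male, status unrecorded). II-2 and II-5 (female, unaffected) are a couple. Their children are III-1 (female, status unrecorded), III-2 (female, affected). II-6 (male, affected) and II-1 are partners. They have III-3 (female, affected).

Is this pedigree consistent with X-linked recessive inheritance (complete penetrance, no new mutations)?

A consistent assignment under X-linked recessive exists: I-1 X^n Y, I-2 X^N X^n, II-1 X^n X^n, II-2 X^n Y, II-3 X^n X^n, II-4 X^N Y, II-5 X^N X^n, II-6 X^n Y, III-1 X^N X^n, III-2 X^n X^n, III-3 X^n X^n.
In this assignment every recorded phenotype matches its genotype and every non-founder's genotype is obtainable from its parents' genotypes, so the pedigree is consistent.

Yes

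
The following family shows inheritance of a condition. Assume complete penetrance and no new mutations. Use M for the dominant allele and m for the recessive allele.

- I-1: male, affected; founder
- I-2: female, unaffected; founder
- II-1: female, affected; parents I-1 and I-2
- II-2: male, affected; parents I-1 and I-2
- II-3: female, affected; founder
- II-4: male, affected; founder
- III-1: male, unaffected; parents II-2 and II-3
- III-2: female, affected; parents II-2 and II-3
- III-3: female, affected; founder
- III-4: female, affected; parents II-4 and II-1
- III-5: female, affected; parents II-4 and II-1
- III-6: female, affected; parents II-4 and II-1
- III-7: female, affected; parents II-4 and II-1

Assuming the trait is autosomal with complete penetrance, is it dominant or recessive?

dominant

II-2 and II-3 are both affected yet have an unaffected child III-1. Under a recessive model two affected parents are homozygous and every child would be affected, so the trait cannot be recessive.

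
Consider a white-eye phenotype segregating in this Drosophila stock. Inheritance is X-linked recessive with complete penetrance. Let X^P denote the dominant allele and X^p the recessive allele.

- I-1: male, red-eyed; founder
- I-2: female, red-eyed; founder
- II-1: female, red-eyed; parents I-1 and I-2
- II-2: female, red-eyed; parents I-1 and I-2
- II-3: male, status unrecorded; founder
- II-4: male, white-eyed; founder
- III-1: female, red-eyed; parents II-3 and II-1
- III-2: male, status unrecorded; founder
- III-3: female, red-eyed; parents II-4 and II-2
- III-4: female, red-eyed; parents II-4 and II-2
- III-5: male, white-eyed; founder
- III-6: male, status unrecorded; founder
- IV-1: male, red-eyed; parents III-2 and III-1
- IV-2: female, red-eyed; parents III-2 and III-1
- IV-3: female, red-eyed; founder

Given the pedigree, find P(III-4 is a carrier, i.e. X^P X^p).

III-4 is red-eyed so carries P and received p from II-4 (X^p Y), so III-4 is X^P X^p, giving P(X^P X^p) = 1.

1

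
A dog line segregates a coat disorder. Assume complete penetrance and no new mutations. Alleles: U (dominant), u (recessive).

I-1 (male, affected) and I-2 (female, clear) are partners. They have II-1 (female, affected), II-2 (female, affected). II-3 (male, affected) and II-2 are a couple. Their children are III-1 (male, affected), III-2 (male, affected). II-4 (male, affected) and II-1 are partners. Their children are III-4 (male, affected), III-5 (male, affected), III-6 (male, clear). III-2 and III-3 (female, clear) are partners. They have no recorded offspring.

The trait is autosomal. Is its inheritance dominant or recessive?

II-4 and II-1 are both affected yet have a clear child III-6. Under a recessive model two affected parents are homozygous and every child would be affected, so the trait cannot be recessive.

dominant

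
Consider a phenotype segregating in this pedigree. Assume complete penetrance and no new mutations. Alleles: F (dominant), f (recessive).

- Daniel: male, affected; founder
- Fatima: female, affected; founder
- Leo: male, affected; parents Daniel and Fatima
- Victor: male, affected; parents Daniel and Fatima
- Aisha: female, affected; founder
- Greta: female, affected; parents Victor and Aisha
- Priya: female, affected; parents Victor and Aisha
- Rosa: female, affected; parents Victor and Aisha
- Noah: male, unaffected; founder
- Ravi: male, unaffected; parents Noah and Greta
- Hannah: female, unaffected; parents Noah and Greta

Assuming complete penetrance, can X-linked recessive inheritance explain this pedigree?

No

Under X-linked recessive, Ravi (unaffected, male) cannot arise from Noah (unaffected) × Greta (affected).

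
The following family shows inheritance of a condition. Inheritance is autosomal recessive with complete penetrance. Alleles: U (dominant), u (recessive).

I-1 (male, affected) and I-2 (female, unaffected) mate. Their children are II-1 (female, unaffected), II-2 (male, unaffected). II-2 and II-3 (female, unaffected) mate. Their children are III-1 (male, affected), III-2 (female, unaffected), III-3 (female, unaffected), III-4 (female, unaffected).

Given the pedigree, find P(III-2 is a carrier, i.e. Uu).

II-2 is unaffected so carries U and received u from I-1 (uu), so II-2 is Uu.
II-3 is unaffected so carries U and passed u to III-1 (uu), so II-3 is Uu.
Their cross gives offspring ratios 1/4 UU : 1/2 Uu : 1/4 uu. Conditioning on III-2 being unaffected, P(Uu) = 1/2 / 3/4 = 2/3.

2/3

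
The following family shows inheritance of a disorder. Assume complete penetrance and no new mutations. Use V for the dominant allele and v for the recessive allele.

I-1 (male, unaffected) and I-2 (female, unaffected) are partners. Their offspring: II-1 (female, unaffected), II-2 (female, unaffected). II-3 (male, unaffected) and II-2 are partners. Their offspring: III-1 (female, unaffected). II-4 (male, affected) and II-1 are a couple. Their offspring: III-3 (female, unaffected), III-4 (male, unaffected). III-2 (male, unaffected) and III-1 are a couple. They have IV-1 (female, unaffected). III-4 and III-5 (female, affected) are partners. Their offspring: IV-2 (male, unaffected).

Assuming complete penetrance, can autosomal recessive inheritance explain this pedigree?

A consistent assignment under autosomal recessive exists: I-1 VV, I-2 VV, II-1 VV, II-2 VV, II-3 VV, II-4 vv, III-1 VV, III-2 VV, III-3 Vv, III-4 Vv, III-5 vv, IV-1 VV, IV-2 Vv.
In this assignment every recorded phenotype matches its genotype and every non-founder's genotype is obtainable from its parents' genotypes, so the pedigree is consistent.

Yes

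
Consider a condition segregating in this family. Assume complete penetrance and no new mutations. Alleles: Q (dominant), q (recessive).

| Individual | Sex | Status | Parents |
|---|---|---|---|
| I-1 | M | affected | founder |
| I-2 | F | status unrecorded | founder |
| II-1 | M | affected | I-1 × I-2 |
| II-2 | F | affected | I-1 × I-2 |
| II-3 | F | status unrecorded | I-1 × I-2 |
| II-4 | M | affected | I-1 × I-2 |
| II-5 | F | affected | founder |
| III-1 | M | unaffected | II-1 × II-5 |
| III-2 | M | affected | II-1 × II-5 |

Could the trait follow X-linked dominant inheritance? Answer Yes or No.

Yes

A consistent assignment under X-linked dominant exists: I-1 X^Q Y, I-2 X^Q X^Q, II-1 X^Q Y, II-2 X^Q X^Q, II-3 X^Q X^Q, II-4 X^Q Y, II-5 X^Q X^q, III-1 X^q Y, III-2 X^Q Y.
In this assignment every recorded phenotype matches its genotype and every non-founder's genotype is obtainable from its parents' genotypes, so the pedigree is consistent.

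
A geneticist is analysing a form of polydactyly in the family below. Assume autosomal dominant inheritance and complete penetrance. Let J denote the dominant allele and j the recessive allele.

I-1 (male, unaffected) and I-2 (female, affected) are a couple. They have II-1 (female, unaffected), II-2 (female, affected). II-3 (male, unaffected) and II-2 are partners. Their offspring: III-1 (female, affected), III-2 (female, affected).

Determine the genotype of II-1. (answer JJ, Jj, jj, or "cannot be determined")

jj

II-1 is unaffected, so II-1 is jj.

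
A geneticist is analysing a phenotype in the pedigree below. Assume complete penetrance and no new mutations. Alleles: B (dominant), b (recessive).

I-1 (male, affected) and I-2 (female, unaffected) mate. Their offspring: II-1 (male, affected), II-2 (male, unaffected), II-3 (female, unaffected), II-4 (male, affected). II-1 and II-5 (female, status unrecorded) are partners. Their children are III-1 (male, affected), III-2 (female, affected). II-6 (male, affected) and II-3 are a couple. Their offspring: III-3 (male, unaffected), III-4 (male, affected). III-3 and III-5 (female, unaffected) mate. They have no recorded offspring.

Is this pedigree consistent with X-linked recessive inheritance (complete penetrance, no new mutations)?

Yes

A consistent assignment under X-linked recessive exists: I-1 X^b Y, I-2 X^B X^b, II-1 X^b Y, II-2 X^B Y, II-3 X^B X^b, II-4 X^b Y, II-5 X^B X^b, II-6 X^b Y, III-1 X^b Y, III-2 X^b X^b, III-3 X^B Y, III-4 X^b Y, III-5 X^B X^B.
In this assignment every recorded phenotype matches its genotype and every non-founder's genotype is obtainable from its parents' genotypes, so the pedigree is consistent.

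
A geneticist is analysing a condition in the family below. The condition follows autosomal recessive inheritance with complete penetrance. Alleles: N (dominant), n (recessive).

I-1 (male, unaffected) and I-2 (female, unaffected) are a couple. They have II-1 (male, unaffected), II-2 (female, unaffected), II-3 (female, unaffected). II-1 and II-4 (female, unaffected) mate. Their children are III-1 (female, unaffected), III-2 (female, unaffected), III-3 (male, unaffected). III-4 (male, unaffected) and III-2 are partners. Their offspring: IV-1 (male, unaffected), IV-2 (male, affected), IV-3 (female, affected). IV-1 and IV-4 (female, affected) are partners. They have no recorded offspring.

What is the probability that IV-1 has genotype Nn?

III-4 is unaffected so carries N and passed n to IV-2 (nn), so III-4 is Nn.
III-2 is unaffected so carries N and passed n to IV-2 (nn), so III-2 is Nn.
Their cross gives offspring ratios 1/4 NN : 1/2 Nn : 1/4 nn. Conditioning on IV-1 being unaffected, P(Nn) = 1/2 / 3/4 = 2/3.

2/3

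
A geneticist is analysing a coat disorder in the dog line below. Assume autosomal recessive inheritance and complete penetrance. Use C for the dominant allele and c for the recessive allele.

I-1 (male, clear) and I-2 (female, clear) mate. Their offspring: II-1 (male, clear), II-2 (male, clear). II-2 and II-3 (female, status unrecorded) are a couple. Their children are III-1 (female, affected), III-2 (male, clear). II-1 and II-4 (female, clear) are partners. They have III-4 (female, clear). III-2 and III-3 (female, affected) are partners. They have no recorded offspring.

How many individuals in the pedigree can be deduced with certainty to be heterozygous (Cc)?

Obligate heterozygotes: II-2 is clear so carries C and passed c to III-1 (cc), so II-2 is Cc.
Every other individual is either homozygous by phenotype or has at least one consistent homozygous assignment, so the count is 1.

1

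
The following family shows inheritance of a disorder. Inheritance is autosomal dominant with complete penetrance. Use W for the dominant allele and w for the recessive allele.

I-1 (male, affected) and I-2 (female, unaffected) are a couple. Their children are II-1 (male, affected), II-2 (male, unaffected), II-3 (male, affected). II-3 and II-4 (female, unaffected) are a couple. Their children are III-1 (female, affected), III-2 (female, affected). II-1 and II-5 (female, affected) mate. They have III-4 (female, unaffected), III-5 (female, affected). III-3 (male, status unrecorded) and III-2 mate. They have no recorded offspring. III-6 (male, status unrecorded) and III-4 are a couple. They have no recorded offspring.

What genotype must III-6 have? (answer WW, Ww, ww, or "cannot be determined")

cannot be determined

III-6's phenotype is unrecorded, and no parent or child forces a single allele at both positions; consistent genotype assignments exist with III-6 as WW or Ww or ww.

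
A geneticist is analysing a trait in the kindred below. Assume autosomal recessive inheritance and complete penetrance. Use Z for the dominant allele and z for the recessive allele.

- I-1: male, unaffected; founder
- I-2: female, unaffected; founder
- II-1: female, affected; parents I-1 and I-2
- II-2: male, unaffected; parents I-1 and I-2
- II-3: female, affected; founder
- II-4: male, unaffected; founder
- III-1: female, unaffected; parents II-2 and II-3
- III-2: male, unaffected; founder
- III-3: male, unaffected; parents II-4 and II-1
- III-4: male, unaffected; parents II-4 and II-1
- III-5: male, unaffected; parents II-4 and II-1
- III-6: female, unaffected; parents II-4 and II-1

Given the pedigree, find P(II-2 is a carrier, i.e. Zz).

I-1 is unaffected so carries Z and passed z to II-1 (zz), so I-1 is Zz.
I-2 is unaffected so carries Z and passed z to II-1 (zz), so I-2 is Zz.
Their cross gives offspring ratios 1/4 ZZ : 1/2 Zz : 1/4 zz. Conditioning on II-2 being unaffected, P(Zz) = 1/2 / 3/4 = 2/3 before taking II-2's own offspring into account.
II-3 is affected, so II-3 is zz.
Now use II-2's offspring. Probability of each recorded status — unaffected daughter III-1: 1/2 if II-2 is Zz, 1 if ZZ.
Bayes: P(Zz) = 2/3·1/2 / (2/3·1/2 + 1/3·1) = 1/2.

1/2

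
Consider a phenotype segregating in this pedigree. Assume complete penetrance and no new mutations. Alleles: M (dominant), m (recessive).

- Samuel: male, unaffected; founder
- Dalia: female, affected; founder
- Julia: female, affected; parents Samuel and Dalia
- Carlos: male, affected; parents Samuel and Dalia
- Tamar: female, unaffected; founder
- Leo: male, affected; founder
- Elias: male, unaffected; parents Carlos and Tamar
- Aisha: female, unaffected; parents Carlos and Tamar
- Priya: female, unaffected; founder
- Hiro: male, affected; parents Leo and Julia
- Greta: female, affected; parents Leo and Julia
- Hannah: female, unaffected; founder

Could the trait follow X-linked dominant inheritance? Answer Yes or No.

Under X-linked dominant, Aisha (unaffected, female) cannot arise from Carlos (affected) × Tamar (unaffected).

No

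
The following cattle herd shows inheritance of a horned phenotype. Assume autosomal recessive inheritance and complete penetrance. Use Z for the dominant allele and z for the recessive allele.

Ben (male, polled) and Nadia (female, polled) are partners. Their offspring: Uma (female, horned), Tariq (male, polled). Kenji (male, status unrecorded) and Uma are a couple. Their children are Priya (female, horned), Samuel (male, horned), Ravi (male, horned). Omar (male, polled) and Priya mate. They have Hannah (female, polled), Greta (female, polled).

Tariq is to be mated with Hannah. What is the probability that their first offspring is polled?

Ben is polled so carries Z and passed z to Uma (zz), so Ben is Zz.
Nadia is polled so carries Z and passed z to Uma (zz), so Nadia is Zz.
Tariq is a polled offspring of Ben (Zz) × Nadia (Zz), whose cross gives 1/4 ZZ : 1/2 Zz : 1/4 zz; conditioning on being polled, Tariq is ZZ with probability 1/3, Zz with probability 2/3.
Hannah is polled so carries Z and received z from Priya (zz), so Hannah is Zz.
Summing over parental genotype combinations, P(offspring is polled) = 1/3·1 + 2/3·3/4 = 5/6.

5/6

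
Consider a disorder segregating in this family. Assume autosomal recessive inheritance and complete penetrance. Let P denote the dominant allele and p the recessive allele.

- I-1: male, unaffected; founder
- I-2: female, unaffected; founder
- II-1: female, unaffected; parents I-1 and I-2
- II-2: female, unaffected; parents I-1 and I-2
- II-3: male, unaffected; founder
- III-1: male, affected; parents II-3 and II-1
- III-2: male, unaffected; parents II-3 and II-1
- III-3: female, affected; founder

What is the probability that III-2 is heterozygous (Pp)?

II-3 is unaffected so carries P and passed p to III-1 (pp), so II-3 is Pp.
II-1 is unaffected so carries P and passed p to III-1 (pp), so II-1 is Pp.
Their cross gives offspring ratios 1/4 PP : 1/2 Pp : 1/4 pp. Conditioning on III-2 being unaffected, P(Pp) = 1/2 / 3/4 = 2/3.

2/3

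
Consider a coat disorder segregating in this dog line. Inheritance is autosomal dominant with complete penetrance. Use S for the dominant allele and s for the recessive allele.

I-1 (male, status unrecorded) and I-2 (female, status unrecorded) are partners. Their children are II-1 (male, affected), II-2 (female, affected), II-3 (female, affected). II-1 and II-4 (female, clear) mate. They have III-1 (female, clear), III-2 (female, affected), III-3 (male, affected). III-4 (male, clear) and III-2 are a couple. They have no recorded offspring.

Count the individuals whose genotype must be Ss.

3

Obligate heterozygotes: II-1 is affected so carries S and passed s to III-1 (ss), so II-1 is Ss; III-2 is affected so carries S and received s from II-4 (ss), so III-2 is Ss; III-3 is affected so carries S and received s from II-4 (ss), so III-3 is Ss.
Every other individual is either homozygous by phenotype or has at least one consistent homozygous assignment, so the count is 3.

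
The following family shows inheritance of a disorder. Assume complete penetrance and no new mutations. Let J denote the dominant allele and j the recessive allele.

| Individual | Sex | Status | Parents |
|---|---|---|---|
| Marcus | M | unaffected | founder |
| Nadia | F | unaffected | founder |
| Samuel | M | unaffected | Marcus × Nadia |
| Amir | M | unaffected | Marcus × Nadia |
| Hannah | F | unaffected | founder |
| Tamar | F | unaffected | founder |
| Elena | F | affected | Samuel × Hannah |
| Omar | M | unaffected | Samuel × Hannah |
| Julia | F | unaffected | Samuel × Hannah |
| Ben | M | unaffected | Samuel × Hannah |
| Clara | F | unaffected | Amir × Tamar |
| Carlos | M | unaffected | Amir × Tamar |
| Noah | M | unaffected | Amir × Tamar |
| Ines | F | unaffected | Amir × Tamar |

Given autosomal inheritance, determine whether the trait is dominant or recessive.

Samuel and Hannah are both unaffected yet have an affected child Elena. Under dominance, an affected child requires at least one affected parent, so the trait cannot be dominant.

recessive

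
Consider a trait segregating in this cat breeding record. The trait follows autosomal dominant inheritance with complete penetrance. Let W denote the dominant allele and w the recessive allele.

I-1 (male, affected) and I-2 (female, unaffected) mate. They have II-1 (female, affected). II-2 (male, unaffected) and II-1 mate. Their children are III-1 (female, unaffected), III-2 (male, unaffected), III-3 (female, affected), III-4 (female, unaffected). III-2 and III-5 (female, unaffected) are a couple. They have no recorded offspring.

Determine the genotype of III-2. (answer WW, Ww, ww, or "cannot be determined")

ww

III-2 is unaffected, so III-2 is ww.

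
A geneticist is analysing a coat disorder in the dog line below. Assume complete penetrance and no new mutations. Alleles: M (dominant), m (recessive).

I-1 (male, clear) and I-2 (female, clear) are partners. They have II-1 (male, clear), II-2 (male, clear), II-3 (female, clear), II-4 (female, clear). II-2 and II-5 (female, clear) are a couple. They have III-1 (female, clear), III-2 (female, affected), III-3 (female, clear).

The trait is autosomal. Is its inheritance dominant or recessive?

recessive

II-2 and II-5 are both clear yet have an affected child III-2. Under dominance, an affected child requires at least one affected parent, so the trait cannot be dominant.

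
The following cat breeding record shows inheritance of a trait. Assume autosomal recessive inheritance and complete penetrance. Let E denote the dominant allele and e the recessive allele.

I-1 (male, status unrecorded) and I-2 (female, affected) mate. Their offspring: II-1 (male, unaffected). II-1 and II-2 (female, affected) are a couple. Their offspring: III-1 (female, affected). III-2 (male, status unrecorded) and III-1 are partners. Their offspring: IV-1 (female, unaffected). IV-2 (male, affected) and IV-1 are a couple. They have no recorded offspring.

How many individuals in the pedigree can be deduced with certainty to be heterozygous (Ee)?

2

Obligate heterozygotes: II-1 is unaffected so carries E and received e from I-2 (ee), so II-1 is Ee; IV-1 is unaffected so carries E and received e from III-1 (ee), so IV-1 is Ee.
Every other individual is either homozygous by phenotype or has at least one consistent homozygous assignment, so the count is 2.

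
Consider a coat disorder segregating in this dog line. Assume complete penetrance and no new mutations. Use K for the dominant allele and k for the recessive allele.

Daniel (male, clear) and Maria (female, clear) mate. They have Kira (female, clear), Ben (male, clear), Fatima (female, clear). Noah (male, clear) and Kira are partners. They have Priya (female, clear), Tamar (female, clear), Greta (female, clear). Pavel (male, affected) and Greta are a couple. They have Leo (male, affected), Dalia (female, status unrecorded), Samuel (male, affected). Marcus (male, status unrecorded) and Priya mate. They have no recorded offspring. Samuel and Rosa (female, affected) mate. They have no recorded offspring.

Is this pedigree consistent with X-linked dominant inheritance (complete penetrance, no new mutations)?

Under X-linked dominant, Leo (affected, male) cannot arise from Pavel (affected) × Greta (clear).

No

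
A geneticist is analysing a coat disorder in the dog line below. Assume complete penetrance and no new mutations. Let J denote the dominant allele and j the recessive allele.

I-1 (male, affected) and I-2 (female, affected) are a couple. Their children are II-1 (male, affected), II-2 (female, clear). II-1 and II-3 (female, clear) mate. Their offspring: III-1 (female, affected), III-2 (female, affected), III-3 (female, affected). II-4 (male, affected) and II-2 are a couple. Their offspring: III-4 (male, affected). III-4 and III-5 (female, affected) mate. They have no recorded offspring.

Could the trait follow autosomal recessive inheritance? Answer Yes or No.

Under autosomal recessive, II-2 (clear, female) cannot arise from I-1 (affected) × I-2 (affected).

No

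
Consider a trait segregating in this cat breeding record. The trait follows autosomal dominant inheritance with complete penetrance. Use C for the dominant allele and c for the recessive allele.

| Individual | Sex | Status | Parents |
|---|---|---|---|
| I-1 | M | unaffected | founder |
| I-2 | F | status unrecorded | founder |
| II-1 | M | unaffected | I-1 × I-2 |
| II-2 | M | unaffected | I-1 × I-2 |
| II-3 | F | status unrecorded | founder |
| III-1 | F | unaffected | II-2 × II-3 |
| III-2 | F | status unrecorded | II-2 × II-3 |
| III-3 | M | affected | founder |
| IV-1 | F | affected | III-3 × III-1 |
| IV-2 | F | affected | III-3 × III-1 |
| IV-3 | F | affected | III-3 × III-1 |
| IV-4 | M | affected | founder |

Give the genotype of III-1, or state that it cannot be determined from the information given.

cc

III-1 is unaffected, so III-1 is cc.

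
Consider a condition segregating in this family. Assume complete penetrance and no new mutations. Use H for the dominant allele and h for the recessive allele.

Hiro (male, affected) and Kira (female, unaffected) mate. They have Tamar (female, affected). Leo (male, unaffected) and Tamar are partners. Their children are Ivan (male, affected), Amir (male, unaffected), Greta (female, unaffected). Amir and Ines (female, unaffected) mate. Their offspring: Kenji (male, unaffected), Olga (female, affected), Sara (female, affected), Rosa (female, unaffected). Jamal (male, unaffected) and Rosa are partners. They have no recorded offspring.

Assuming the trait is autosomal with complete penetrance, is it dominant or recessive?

recessive

Amir and Ines are both unaffected yet have an affected child Olga. Under dominance, an affected child requires at least one affected parent, so the trait cannot be dominant.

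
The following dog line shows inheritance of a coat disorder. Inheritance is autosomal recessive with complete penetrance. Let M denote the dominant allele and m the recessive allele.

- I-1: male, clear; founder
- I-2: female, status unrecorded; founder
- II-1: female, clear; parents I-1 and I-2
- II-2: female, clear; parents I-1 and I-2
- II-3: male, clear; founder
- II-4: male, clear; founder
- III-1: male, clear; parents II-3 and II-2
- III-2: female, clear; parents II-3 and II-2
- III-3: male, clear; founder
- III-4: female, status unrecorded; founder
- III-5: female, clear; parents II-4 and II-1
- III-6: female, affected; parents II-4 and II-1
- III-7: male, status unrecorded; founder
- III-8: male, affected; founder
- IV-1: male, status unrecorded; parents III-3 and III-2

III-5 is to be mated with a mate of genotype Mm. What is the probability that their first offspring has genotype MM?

II-4 is clear so carries M and passed m to III-6 (mm), so II-4 is Mm.
II-1 is clear so carries M and passed m to III-6 (mm), so II-1 is Mm.
III-5 is a clear offspring of II-4 (Mm) × II-1 (Mm), whose cross gives 1/4 MM : 1/2 Mm : 1/4 mm; conditioning on being clear, III-5 is MM with probability 1/3, Mm with probability 2/3.
Summing over parental genotype combinations, P(offspring has genotype MM) = 1/3·1/2 + 2/3·1/4 = 1/3.

1/3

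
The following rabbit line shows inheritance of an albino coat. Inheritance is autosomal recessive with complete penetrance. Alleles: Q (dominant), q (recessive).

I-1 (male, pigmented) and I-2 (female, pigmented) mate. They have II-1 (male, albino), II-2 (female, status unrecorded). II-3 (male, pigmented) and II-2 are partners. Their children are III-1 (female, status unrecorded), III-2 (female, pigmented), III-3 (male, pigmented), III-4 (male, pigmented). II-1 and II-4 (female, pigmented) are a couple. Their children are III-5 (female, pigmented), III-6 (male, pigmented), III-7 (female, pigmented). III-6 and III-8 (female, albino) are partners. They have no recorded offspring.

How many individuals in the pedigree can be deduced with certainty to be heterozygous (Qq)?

5

Obligate heterozygotes: I-1 is pigmented so carries Q and passed q to II-1 (qq), so I-1 is Qq; I-2 is pigmented so carries Q and passed q to II-1 (qq), so I-2 is Qq; III-5 is pigmented so carries Q and received q from II-1 (qq), so III-5 is Qq; III-6 is pigmented so carries Q and received q from II-1 (qq), so III-6 is Qq; III-7 is pigmented so carries Q and received q from II-1 (qq), so III-7 is Qq.
Every other individual is either homozygous by phenotype or has at least one consistent homozygous assignment, so the count is 5.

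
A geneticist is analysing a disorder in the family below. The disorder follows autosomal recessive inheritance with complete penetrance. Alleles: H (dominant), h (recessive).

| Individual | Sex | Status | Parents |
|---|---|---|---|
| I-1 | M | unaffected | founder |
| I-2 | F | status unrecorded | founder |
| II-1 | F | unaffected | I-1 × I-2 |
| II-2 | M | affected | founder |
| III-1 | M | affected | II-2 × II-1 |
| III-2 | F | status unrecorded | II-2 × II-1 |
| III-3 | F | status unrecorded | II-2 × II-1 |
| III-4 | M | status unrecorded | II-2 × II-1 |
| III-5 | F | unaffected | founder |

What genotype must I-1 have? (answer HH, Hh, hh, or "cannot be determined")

I-1's phenotype allows HH or Hh, and no parent or child forces a single allele at both positions; consistent genotype assignments exist with I-1 as HH or Hh.

cannot be determined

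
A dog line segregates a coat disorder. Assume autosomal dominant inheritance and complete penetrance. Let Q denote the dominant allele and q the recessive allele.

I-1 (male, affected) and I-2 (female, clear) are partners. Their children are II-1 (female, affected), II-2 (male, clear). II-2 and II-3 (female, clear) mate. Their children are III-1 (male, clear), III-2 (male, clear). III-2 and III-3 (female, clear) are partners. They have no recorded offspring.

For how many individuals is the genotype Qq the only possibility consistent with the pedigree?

Obligate heterozygotes: I-1 is affected so carries Q and passed q to II-2 (qq), so I-1 is Qq; II-1 is affected so carries Q and received q from I-2 (qq), so II-1 is Qq.
Every other individual is either homozygous by phenotype or has at least one consistent homozygous assignment, so the count is 2.

2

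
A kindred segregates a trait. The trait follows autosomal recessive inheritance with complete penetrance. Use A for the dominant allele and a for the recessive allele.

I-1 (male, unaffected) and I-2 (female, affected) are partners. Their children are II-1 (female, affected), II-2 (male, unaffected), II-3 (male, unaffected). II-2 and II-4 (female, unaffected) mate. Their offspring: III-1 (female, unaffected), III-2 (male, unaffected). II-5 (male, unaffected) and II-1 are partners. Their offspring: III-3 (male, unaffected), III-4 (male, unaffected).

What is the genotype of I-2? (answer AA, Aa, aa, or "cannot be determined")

I-2 is affected, so I-2 is aa.

aa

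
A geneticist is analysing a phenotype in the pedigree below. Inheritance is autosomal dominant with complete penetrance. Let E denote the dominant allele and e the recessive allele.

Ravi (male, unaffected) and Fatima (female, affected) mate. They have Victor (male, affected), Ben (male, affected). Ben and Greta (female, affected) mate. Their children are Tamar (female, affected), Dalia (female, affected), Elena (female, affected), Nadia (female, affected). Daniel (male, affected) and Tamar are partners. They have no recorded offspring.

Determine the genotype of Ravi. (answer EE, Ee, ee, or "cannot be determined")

ee

Ravi is unaffected, so Ravi is ee.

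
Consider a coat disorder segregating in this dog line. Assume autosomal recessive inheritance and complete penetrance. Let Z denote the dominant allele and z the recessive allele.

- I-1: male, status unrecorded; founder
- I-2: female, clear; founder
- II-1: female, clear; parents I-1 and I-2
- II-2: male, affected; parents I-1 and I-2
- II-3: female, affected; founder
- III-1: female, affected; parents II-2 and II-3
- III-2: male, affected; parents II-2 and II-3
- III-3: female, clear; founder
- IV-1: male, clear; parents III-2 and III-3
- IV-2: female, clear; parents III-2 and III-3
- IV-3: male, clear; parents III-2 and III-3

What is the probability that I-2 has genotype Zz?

I-2 is clear so carries Z and passed z to II-2 (zz), so I-2 is Zz, giving P(Zz) = 1.

1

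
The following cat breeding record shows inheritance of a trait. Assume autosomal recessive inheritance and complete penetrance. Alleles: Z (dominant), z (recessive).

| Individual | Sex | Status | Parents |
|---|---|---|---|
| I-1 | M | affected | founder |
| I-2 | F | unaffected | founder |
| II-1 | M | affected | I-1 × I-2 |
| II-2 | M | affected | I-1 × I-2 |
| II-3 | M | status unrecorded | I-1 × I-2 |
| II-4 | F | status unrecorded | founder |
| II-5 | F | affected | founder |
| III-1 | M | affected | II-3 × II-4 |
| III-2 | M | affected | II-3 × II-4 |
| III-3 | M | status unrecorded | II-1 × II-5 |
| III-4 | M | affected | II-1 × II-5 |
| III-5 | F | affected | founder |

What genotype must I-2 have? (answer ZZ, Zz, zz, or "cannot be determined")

From phenotype alone, I-2 is ZZ or Zz.
I-2 is unaffected so carries Z and passed z to II-1 (zz), so I-2 is Zz.

Zz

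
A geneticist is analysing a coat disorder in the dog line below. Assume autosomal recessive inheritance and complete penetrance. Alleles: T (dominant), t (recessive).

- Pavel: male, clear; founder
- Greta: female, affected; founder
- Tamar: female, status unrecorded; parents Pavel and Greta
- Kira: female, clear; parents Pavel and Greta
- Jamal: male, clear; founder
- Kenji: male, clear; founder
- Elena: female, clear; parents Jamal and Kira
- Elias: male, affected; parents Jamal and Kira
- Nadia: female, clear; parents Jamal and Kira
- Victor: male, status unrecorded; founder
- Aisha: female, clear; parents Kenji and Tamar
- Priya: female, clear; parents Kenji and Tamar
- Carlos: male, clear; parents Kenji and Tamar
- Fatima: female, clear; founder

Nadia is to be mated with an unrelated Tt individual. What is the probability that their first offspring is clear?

5/6

Jamal is clear so carries T and passed t to Elias (tt), so Jamal is Tt.
Kira is clear so carries T and received t from Greta (tt), so Kira is Tt.
Nadia is a clear offspring of Jamal (Tt) × Kira (Tt), whose cross gives 1/4 TT : 1/2 Tt : 1/4 tt; conditioning on being clear, Nadia is TT with probability 1/3, Tt with probability 2/3.
Summing over parental genotype combinations, P(offspring is clear) = 1/3·1 + 2/3·3/4 = 5/6.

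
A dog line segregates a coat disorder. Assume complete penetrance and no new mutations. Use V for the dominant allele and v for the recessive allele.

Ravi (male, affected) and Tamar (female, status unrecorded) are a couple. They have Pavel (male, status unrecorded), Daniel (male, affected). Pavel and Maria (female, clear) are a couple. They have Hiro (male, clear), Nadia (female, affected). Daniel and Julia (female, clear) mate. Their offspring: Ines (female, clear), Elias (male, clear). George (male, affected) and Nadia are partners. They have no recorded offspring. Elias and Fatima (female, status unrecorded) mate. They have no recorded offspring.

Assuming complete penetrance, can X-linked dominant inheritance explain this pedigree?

No

Under X-linked dominant, Ines (clear, female) cannot arise from Daniel (affected) × Julia (clear).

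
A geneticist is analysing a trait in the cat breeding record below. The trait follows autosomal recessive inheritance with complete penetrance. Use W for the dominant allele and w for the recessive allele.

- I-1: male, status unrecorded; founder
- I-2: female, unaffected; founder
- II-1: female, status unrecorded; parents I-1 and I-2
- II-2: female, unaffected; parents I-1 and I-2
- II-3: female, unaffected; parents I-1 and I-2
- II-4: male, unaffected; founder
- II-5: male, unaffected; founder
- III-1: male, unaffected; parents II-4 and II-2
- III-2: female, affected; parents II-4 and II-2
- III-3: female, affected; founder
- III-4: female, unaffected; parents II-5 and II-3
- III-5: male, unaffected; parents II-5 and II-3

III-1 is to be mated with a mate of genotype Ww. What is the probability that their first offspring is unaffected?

II-4 is unaffected so carries W and passed w to III-2 (ww), so II-4 is Ww.
II-2 is unaffected so carries W and passed w to III-2 (ww), so II-2 is Ww.
III-1 is an unaffected offspring of II-4 (Ww) × II-2 (Ww), whose cross gives 1/4 WW : 1/2 Ww : 1/4 ww; conditioning on being unaffected, III-1 is WW with probability 1/3, Ww with probability 2/3.
Summing over parental genotype combinations, P(offspring is unaffected) = 1/3·1 + 2/3·3/4 = 5/6.

5/6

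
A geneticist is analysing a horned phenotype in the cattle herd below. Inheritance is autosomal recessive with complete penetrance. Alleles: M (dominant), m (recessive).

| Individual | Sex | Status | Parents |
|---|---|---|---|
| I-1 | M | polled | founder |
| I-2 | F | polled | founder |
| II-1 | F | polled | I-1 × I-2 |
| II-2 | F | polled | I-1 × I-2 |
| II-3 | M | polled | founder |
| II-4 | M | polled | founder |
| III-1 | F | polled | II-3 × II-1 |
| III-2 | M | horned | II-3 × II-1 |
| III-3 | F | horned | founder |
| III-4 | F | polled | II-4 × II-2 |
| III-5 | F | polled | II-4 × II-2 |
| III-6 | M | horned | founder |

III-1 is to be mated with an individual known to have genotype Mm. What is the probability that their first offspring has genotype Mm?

1/2

II-3 is polled so carries M and passed m to III-2 (mm), so II-3 is Mm.
II-1 is polled so carries M and passed m to III-2 (mm), so II-1 is Mm.
III-1 is a polled offspring of II-3 (Mm) × II-1 (Mm), whose cross gives 1/4 MM : 1/2 Mm : 1/4 mm; conditioning on being polled, III-1 is MM with probability 1/3, Mm with probability 2/3.
Summing over parental genotype combinations, P(offspring has genotype Mm) = 1/3·1/2 + 2/3·1/2 = 1/2.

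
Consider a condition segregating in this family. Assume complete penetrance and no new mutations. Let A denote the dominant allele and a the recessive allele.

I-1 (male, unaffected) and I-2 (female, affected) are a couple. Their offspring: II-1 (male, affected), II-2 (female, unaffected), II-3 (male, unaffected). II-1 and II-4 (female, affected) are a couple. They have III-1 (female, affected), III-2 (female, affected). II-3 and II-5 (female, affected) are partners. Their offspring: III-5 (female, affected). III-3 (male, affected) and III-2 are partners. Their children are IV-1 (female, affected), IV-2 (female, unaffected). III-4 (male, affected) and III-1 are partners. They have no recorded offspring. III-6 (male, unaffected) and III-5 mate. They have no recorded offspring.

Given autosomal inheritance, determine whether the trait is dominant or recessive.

dominant

III-3 and III-2 are both affected yet have an unaffected child IV-2. Under a recessive model two affected parents are homozygous and every child would be affected, so the trait cannot be recessive.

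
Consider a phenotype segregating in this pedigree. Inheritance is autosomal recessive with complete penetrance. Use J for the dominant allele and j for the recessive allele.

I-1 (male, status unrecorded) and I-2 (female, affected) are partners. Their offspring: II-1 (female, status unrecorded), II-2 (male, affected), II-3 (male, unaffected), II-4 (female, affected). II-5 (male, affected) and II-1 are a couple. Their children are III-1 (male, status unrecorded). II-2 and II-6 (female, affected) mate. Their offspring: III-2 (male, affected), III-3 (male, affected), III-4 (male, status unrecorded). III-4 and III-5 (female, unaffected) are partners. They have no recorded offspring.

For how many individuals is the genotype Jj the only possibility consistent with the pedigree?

2

Obligate heterozygotes: I-1 passed J to II-3 (Jj, whose j came from I-2) and passed j to II-2 (jj), so I-1 is Jj; II-3 is unaffected so carries J and received j from I-2 (jj), so II-3 is Jj.
Every other individual is either homozygous by phenotype or has at least one consistent homozygous assignment, so the count is 2.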